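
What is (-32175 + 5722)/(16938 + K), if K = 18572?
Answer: -26453/35510 ≈ -0.74495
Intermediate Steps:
(-32175 + 5722)/(16938 + K) = (-32175 + 5722)/(16938 + 18572) = -26453/35510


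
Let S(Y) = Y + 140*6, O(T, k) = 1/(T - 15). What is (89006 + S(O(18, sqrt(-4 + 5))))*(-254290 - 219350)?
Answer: -42554817320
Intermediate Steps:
O(T, k) = 1/(-15 + T)
S(Y) = 840 + Y (S(Y) = Y + 840 = 840 + Y)
(89006 + S(O(18, sqrt(-4 + 5))))*(-254290 - 219350) = (89006 + (840 + 1/(-15 + 18)))*(-254290 - 219350) = (89006 + (840 + 1/3))*(-473640) = (89006 + 2521/3)*(-473640) = (269539/3)*(-473640) = -42554817320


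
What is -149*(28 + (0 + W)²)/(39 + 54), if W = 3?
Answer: -5513/93 ≈ -59.280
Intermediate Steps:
-149*(28 + (0 + W)²)/(39 + 54) = -149*(28 + (0 + 3)²)/(39 + 54) = -149*(28 + 3²)/93 = -149*(28 + 9)/93 = -5513/93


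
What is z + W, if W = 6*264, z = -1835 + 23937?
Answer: 23686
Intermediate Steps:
z = 22102
W = 1584
z + W = 22102 + 1584 = 23686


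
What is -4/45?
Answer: -4/45 ≈ -0.088889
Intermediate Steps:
-4/45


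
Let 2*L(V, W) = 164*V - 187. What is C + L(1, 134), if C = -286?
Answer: -595/2 ≈ -297.50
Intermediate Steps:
L(V, W) = -187/2 + 82*V (L(V, W) = (164*V - 187)/2 = (-187 + 164*V)/2 = -187/2 + 82*V)
C + L(1, 134) = -286 + (-187/2 + 82*1) = -286 + (-187/2 + 82) = -286 - 23/2 = -595/2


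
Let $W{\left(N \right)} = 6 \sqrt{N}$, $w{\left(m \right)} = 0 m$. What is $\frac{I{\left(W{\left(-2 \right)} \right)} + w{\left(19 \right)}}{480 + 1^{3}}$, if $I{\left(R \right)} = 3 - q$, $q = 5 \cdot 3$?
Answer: $- \frac{12}{481} \approx -0.024948$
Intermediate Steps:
$q = 15$
$w{\left(m \right)} = 0$
$I{\left(R \right)} = -12$ ($I{\left(R \right)} = 3 - 15 = -12$)
$\frac{I{\left(W{\left(-2 \right)} \right)} + w{\left(19 \right)}}{480 + 1^{3}} = \frac{-12 + 0}{480 + 1^{3}} = - \frac{12}{480 + 1} = - \frac{12}{481}$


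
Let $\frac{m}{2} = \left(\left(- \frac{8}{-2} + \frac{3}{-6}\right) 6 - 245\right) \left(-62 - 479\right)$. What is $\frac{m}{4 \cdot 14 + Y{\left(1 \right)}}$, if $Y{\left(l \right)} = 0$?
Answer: $4328$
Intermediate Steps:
$m = 242368$ ($m = 2 \left(\left(- \frac{8}{-2} + \frac{3}{-6}\right) 6 - 245\right) \left(-62 - 479\right) = 2 \left(\left(\left(-8\right) \left(- \frac{1}{2}\right) + 3 \left(- \frac{1}{6}\right)\right) 6 - 245\right) \left(-541\right) = 2 \left(\left(4 - \frac{1}{2}\right) 6 - 245\right) \left(-541\right) = 2 \left(\frac{7}{2} \cdot 6 - 245\right) \left(-541\right) = 2 \left(21 - 245\right) \left(-541\right) = 2 \left(\left(-224\right) \left(-541\right)\right) = 2 \cdot 121184 = 242368$)
$\frac{m}{4 \cdot 14 + Y{\left(1 \right)}} = \frac{242368}{4 \cdot 14 + 0} = \frac{242368}{56 + 0} = \frac{242368}{56} = 242368 \cdot \frac{1}{56} = 4328$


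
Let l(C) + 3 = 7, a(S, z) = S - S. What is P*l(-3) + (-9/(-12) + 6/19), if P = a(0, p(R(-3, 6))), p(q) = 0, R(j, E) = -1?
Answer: 81/76 ≈ 1.0658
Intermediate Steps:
a(S, z) = 0
P = 0
l(C) = 4 (l(C) = -3 + 7 = 4)
P*l(-3) + (-9/(-12) + 6/19) = 0*4 + (-9/(-12) + 6/19) = 0 + (-9*(-1/12) + 6*(1/19)) = 0 + (3/4 + 6/19) = 0 + 81/76 = 81/76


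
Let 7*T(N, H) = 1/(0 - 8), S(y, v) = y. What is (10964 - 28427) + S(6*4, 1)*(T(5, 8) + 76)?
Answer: -109476/7 ≈ -15639.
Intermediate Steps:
T(N, H) = -1/56 (T(N, H) = 1/(7*(0 - 8)) = (1/7)/(-8) = (1/7)*(-1/8) = -1/56)
(10964 - 28427) + S(6*4, 1)*(T(5, 8) + 76) = (10964 - 28427) + (6*4)*(-1/56 + 76) = -17463 + 24*(4255/56) = -17463 + 12765/7 = -109476/7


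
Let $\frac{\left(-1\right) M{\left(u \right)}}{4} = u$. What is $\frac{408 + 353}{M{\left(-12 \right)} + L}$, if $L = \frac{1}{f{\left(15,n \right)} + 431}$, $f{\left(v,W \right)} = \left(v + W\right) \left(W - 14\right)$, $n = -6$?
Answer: $\frac{191011}{12049} \approx 15.853$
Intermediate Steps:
$M{\left(u \right)} = - 4 u$
$f{\left(v,W \right)} = \left(-14 + W\right) \left(W + v\right)$ ($f{\left(v,W \right)} = \left(W + v\right) \left(-14 + W\right) = \left(-14 + W\right) \left(W + v\right)$)
$L = \frac{1}{251}$ ($L = \frac{1}{\left(\left(-6\right)^{2} - -84 - 210 - 90\right) + 431} = \frac{1}{\left(36 + 84 - 210 - 90\right) + 431} = \frac{1}{-180 + 431} = \frac{1}{251} \approx 0.0039841$)
$\frac{408 + 353}{M{\left(-12 \right)} + L} = \frac{408 + 353}{\left(-4\right) \left(-12\right) + \frac{1}{251}} = \frac{761}{48 + \frac{1}{251}} = \frac{761}{\frac{12049}{251}} = 761 \cdot \frac{251}{12049} = \frac{191011}{12049}$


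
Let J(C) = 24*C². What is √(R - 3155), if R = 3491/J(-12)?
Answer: I*√65401134/144 ≈ 56.16*I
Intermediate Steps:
R = 3491/3456 (R = 3491/((24*(-12)²)) = 3491/((24*144)) = 3491/3456 ≈ 1.0101)
√(R - 3155) = √(3491/3456 - 3155) = √(-10900189/3456) = I*√65401134/144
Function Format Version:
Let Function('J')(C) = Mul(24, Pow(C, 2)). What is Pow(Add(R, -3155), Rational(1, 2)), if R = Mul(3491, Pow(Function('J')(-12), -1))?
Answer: Mul(Rational(1, 144), I, Pow(65401134, Rational(1, 2))) ≈ Mul(56.160, I)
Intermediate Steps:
R = Rational(3491, 3456) (R = Mul(3491, Pow(Mul(24, Pow(-12, 2)), -1)) = Mul(3491, Pow(Mul(24, 144), -1)) = Mul(3491, Pow(3456, -1)) = Mul(3491, Rational(1, 3456)) = Rational(3491, 3456) ≈ 1.0101)
Pow(Add(R, -3155), Rational(1, 2)) = Pow(Add(Rational(3491, 3456), -3155), Rational(1, 2)) = Pow(Rational(-10900189, 3456), Rational(1, 2)) = Mul(Rational(1, 144), I, Pow(65401134, Rational(1, 2)))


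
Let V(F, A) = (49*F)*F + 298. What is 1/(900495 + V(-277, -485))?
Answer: 1/4660514 ≈ 2.1457e-7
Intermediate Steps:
V(F, A) = 298 + 49*F² (V(F, A) = 49*F² + 298 = 298 + 49*F²)
1/(900495 + V(-277, -485)) = 1/(900495 + (298 + 49*(-277)²)) = 1/(900495 + (298 + 49*76729)) = 1/(900495 + (298 + 3759721)) = 1/(900495 + 3760019) = 1/4660514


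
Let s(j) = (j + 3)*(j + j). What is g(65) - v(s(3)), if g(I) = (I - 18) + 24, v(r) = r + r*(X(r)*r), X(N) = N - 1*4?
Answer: -41437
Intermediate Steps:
X(N) = -4 + N (X(N) = N - 4 = -4 + N)
s(j) = 2*j*(3 + j) (s(j) = (3 + j)*(2*j) = 2*j*(3 + j))
v(r) = r + r²*(-4 + r) (v(r) = r + r*((-4 + r)*r) = r + r*(r*(-4 + r)) = r + r²*(-4 + r))
g(I) = 6 + I (g(I) = (-18 + I) + 24 = 6 + I)
g(65) - v(s(3)) = (6 + 65) - 2*3*(3 + 3)*(1 + (2*3*(3 + 3))*(-4 + 2*3*(3 + 3))) = 71 - 2*3*6*(1 + (2*3*6)*(-4 + 2*3*6)) = 71 - 36*(1 + 36*(-4 + 36)) = 71 - 36*(1 + 36*32) = 71 - 36*(1 + 1152) = 71 - 36*1153 = 71 - 1*41508 = 71 - 41508 = -41437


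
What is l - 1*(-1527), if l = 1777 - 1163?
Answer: 2141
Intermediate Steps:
l = 614
l - 1*(-1527) = 614 - 1*(-1527) = 614 + 1527 = 2141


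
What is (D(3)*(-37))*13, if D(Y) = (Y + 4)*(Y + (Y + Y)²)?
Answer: -131313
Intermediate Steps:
D(Y) = (4 + Y)*(Y + 4*Y²) (D(Y) = (4 + Y)*(Y + (2*Y)²) = (4 + Y)*(Y + 4*Y²))
(D(3)*(-37))*13 = ((3*(4 + 4*3² + 17*3))*(-37))*13 = ((3*(4 + 4*9 + 51))*(-37))*13 = ((3*(4 + 36 + 51))*(-37))*13 = ((3*91)*(-37))*13 = (273*(-37))*13 = -10101*13 = -131313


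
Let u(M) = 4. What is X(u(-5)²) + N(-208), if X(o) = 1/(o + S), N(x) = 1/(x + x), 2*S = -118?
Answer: -459/17888 ≈ -0.025660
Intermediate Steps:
S = -59 (S = (½)*(-118) = -59)
N(x) = 1/(2*x)
X(o) = 1/(-59 + o) (X(o) = 1/(o - 59) = 1/(-59 + o))
X(u(-5)²) + N(-208) = 1/(-59 + 4²) + (½)/(-208) = 1/(-59 + 16) + (½)*(-1/208) = 1/(-43) - 1/416 = -1/43 - 1/416 = -459/17888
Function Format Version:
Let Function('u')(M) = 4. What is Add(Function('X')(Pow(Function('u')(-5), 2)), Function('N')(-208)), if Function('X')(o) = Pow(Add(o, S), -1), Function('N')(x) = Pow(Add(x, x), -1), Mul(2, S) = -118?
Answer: Rational(-459, 17888) ≈ -0.025660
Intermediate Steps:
S = -59 (S = Mul(Rational(1, 2), -118) = -59)
Function('N')(x) = Mul(Rational(1, 2), Pow(x, -1)) (Function('N')(x) = Pow(Mul(2, x), -1) = Mul(Rational(1, 2), Pow(x, -1)))
Function('X')(o) = Pow(Add(-59, o), -1) (Function('X')(o) = Pow(Add(o, -59), -1) = Pow(Add(-59, o), -1))
Add(Function('X')(Pow(Function('u')(-5), 2)), Function('N')(-208)) = Add(Pow(Add(-59, Pow(4, 2)), -1), Mul(Rational(1, 2), Pow(-208, -1))) = Add(Pow(Add(-59, 16), -1), Mul(Rational(1, 2), Rational(-1, 208))) = Add(Pow(-43, -1), Rational(-1, 416)) = Add(Rational(-1, 43), Rational(-1, 416)) = Rational(-459, 17888)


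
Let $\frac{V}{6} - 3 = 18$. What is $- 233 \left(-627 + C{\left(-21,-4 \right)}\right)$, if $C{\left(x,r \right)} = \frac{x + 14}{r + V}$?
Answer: $\frac{17824733}{122} \approx 1.461 \cdot 10^{5}$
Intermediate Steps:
$V = 126$ ($V = 18 + 6 \cdot 18 = 18 + 108 = 126$)
$C{\left(x,r \right)} = \frac{14 + x}{126 + r}$ ($C{\left(x,r \right)} = \frac{x + 14}{r + 126} = \frac{14 + x}{126 + r}$)
$- 233 \left(-627 + C{\left(-21,-4 \right)}\right) = - 233 \left(-627 + \frac{14 - 21}{126 - 4}\right) = - 233 \left(-627 + \frac{1}{122} \left(-7\right)\right) = - 233 \left(-627 - \frac{7}{122}\right) = \left(-233\right) \left(- \frac{76501}{122}\right) = \frac{17824733}{122}$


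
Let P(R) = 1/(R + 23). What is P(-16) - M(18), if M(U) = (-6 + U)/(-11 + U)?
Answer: -11/7 ≈ -1.5714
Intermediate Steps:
P(R) = 1/(23 + R)
M(U) = (-6 + U)/(-11 + U)
P(-16) - M(18) = 1/(23 - 16) - (-6 + 18)/(-11 + 18) = 1/7 - 12/7 = ⅐ - 12/7 = -11/7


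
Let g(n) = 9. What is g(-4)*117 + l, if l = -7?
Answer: 1046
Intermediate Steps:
g(-4)*117 + l = 9*117 - 7 = 1053 - 7 = 1046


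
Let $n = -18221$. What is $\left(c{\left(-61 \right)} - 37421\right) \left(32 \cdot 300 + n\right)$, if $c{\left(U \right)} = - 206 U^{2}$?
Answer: $6930827087$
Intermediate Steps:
$\left(c{\left(-61 \right)} - 37421\right) \left(32 \cdot 300 + n\right) = \left(- 206 \left(-61\right)^{2} - 37421\right) \left(32 \cdot 300 - 18221\right) = \left(\left(-206\right) 3721 - 37421\right) \left(9600 - 18221\right) = \left(-766526 - 37421\right) \left(-8621\right) = \left(-803947\right) \left(-8621\right) = 6930827087$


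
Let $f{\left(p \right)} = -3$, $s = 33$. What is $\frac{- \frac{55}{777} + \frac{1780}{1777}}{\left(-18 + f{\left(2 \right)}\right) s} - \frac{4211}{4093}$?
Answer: $- \frac{4034535959792}{3916367391321} \approx -1.0302$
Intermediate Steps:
$\frac{- \frac{55}{777} + \frac{1780}{1777}}{\left(-18 + f{\left(2 \right)}\right) s} - \frac{4211}{4093} = \frac{- \frac{55}{777} + \frac{1780}{1777}}{\left(-18 - 3\right) 33} - \frac{4211}{4093} = \frac{\left(-55\right) \frac{1}{777} + 1780 \cdot \frac{1}{1777}}{\left(-21\right) 33} - \frac{4211}{4093} = \frac{- \frac{55}{777} + \frac{1780}{1777}}{-693} - \frac{4211}{4093} = \frac{1285325}{1380729} \left(- \frac{1}{693}\right) - \frac{4211}{4093} = - \frac{1285325}{956845197} - \frac{4211}{4093} = - \frac{4034535959792}{3916367391321}$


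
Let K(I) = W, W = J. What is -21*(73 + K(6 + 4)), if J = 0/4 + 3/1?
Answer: -1596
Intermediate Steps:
J = 3 (J = 0*(¼) + 3*1 = 0 + 3 = 3)
W = 3
K(I) = 3
-21*(73 + K(6 + 4)) = -21*(73 + 3) = -21*76 = -1596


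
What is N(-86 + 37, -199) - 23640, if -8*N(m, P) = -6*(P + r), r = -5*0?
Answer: -95157/4 ≈ -23789.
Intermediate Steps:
r = 0
N(m, P) = 3*P/4 (N(m, P) = -(-3)*(P + 0)/4 = -(-3)*P/4 = 3*P/4)
N(-86 + 37, -199) - 23640 = (¾)*(-199) - 23640 = -597/4 - 23640 = -95157/4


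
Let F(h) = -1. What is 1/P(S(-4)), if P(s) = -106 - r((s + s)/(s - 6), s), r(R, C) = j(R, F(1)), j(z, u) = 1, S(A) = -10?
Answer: -1/107 ≈ -0.0093458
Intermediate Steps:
r(R, C) = 1
P(s) = -107 (P(s) = -106 - 1*1 = -106 - 1 = -107)
1/P(S(-4)) = 1/(-107) = -1/107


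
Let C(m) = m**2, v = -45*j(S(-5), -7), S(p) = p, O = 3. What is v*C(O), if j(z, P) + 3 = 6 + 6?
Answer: -3645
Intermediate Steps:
j(z, P) = 9 (j(z, P) = -3 + (6 + 6) = -3 + 12 = 9)
v = -405 (v = -45*9 = -405)
v*C(O) = -405*3**2 = -405*9 = -3645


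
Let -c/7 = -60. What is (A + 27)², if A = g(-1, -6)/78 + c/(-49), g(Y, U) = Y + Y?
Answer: 25240576/74529 ≈ 338.67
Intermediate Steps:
g(Y, U) = 2*Y
c = 420 (c = -7*(-60) = 420)
A = -2347/273 (A = (2*(-1))/78 + 420/(-49) = -2*1/78 + 420*(-1/49) = -1/39 - 60/7 = -2347/273 ≈ -8.5971)
(A + 27)² = (-2347/273 + 27)² = (5024/273)² = 25240576/74529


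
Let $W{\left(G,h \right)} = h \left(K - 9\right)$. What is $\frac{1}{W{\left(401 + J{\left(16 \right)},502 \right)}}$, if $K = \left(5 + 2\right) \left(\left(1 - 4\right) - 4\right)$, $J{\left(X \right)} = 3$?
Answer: $- \frac{1}{29116} \approx -3.4345 \cdot 10^{-5}$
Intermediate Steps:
$K = -49$ ($K = 7 \left(-3 - 4\right) = 7 \left(-7\right) = -49$)
$W{\left(G,h \right)} = - 58 h$ ($W{\left(G,h \right)} = h \left(-49 - 9\right) = h \left(-58\right) = - 58 h$)
$\frac{1}{W{\left(401 + J{\left(16 \right)},502 \right)}} = \frac{1}{\left(-58\right) 502} = \frac{1}{-29116} = - \frac{1}{29116}$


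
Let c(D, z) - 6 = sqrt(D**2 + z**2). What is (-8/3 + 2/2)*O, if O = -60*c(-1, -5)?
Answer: 600 + 100*sqrt(26) ≈ 1109.9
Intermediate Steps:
c(D, z) = 6 + sqrt(D**2 + z**2)
O = -360 - 60*sqrt(26) (O = -60*(6 + sqrt((-1)**2 + (-5)**2)) = -60*(6 + sqrt(1 + 25)) = -60*(6 + sqrt(26)) = -360 - 60*sqrt(26) ≈ -665.94)
(-8/3 + 2/2)*O = (-8/3 + 2/2)*(-360 - 60*sqrt(26)) = (-8*1/3 + 2*(1/2))*(-360 - 60*sqrt(26)) = (-8/3 + 1)*(-360 - 60*sqrt(26)) = -5*(-360 - 60*sqrt(26))/3 = 600 + 100*sqrt(26)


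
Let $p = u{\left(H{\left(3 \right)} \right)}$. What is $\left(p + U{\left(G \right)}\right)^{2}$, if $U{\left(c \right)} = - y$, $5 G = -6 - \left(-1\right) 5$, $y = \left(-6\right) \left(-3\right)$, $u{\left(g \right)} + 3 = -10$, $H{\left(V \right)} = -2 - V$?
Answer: $961$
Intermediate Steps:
$u{\left(g \right)} = -13$ ($u{\left(g \right)} = -3 - 10 = -13$)
$y = 18$
$G = - \frac{1}{5}$ ($G = \frac{-6 - \left(-1\right) 5}{5} = \frac{-6 - -5}{5} = \frac{-6 + 5}{5} = \frac{1}{5} \left(-1\right) = - \frac{1}{5} \approx -0.2$)
$U{\left(c \right)} = -18$ ($U{\left(c \right)} = \left(-1\right) 18 = -18$)
$p = -13$
$\left(p + U{\left(G \right)}\right)^{2} = \left(-13 - 18\right)^{2} = \left(-31\right)^{2} = 961$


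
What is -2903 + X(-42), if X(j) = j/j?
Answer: -2902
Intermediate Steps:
X(j) = 1
-2903 + X(-42) = -2903 + 1 = -2902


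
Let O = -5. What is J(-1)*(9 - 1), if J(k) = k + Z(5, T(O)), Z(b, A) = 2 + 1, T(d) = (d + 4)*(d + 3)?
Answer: 16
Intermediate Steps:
T(d) = (3 + d)*(4 + d) (T(d) = (4 + d)*(3 + d) = (3 + d)*(4 + d))
Z(b, A) = 3
J(k) = 3 + k (J(k) = k + 3 = 3 + k)
J(-1)*(9 - 1) = (3 - 1)*(9 - 1) = 2*8 = 16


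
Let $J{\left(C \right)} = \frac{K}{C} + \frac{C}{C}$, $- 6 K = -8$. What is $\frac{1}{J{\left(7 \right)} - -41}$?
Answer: $\frac{21}{886} \approx 0.023702$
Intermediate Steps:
$K = \frac{4}{3}$ ($K = \left(- \frac{1}{6}\right) \left(-8\right) = \frac{4}{3} \approx 1.3333$)
$J{\left(C \right)} = 1 + \frac{4}{3 C}$ ($J{\left(C \right)} = \frac{4}{3 C} + \frac{C}{C} = \frac{4}{3 C} + 1 = 1 + \frac{4}{3 C}$)
$\frac{1}{J{\left(7 \right)} - -41} = \frac{1}{\frac{\frac{4}{3} + 7}{7} - -41} = \frac{1}{\frac{1}{7} \cdot \frac{25}{3} + 41} = \frac{1}{\frac{25}{21} + 41} = \frac{1}{\frac{886}{21}} = \frac{21}{886}$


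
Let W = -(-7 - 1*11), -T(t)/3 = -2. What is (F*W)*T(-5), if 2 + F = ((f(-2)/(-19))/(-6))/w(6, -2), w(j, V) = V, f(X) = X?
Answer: -4086/19 ≈ -215.05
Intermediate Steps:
T(t) = 6 (T(t) = -3*(-2) = 6)
W = 18 (W = -(-7 - 11) = -1*(-18) = 18)
F = -227/114 (F = -2 + (-2/(-19)/(-6))/(-2) = -2 + (-2*(-1/19)*(-⅙))*(-½) = -2 + ((2/19)*(-⅙))*(-½) = -2 - 1/57*(-½) = -2 + 1/114 = -227/114 ≈ -1.9912)
(F*W)*T(-5) = -227/114*18*6 = -681/19*6 = -4086/19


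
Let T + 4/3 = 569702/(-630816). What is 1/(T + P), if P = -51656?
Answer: -315408/16293421043 ≈ -1.9358e-5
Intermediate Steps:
T = -705395/315408 (T = -4/3 + 569702/(-630816) = -4/3 + 569702*(-1/630816) = -4/3 - 284851/315408 = -705395/315408 ≈ -2.2365)
1/(T + P) = 1/(-705395/315408 - 51656) = 1/(-16293421043/315408) = -315408/16293421043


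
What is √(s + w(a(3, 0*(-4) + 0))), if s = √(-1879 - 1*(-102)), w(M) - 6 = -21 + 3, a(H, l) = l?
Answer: √(-12 + I*√1777) ≈ 3.9893 + 5.2834*I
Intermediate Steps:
w(M) = -12 (w(M) = 6 + (-21 + 3) = 6 - 18 = -12)
s = I*√1777 (s = √(-1879 + 102) = √(-1777) = I*√1777 ≈ 42.154*I)
√(s + w(a(3, 0*(-4) + 0))) = √(I*√1777 - 12) = √(-12 + I*√1777)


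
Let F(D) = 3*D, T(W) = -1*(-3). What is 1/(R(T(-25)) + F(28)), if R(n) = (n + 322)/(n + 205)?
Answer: 16/1369 ≈ 0.011687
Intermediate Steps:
T(W) = 3
R(n) = (322 + n)/(205 + n)
1/(R(T(-25)) + F(28)) = 1/((322 + 3)/(205 + 3) + 3*28) = 1/(325/208 + 84) = 1/((1/208)*325 + 84) = 1/(25/16 + 84) = 1/(1369/16) = 16/1369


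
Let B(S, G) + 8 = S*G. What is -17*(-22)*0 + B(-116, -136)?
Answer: 15768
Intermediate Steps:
B(S, G) = -8 + G*S (B(S, G) = -8 + S*G = -8 + G*S)
-17*(-22)*0 + B(-116, -136) = -17*(-22)*0 + (-8 - 136*(-116)) = 374*0 + (-8 + 15776) = 0 + 15768 = 15768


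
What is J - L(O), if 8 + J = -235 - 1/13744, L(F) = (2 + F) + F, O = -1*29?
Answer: -2570129/13744 ≈ -187.00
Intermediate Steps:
O = -29
L(F) = 2 + 2*F
J = -3339793/13744 (J = -8 + (-235 - 1/13744) = -8 - 3229841/13744 = -3339793/13744 ≈ -243.00)
J - L(O) = -3339793/13744 - (2 + 2*(-29)) = -3339793/13744 - (2 - 58) = -3339793/13744 - 1*(-56) = -3339793/13744 + 56 = -2570129/13744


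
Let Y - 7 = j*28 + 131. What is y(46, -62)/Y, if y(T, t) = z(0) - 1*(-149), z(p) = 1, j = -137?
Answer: -75/1849 ≈ -0.040562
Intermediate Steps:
y(T, t) = 150 (y(T, t) = 1 - 1*(-149) = 1 + 149 = 150)
Y = -3698 (Y = 7 + (-137*28 + 131) = 7 + (-3836 + 131) = 7 - 3705 = -3698)
y(46, -62)/Y = 150/(-3698) = 150*(-1/3698) = -75/1849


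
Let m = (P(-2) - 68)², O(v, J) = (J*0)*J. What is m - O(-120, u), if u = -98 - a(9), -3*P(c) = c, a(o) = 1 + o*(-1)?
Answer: 40804/9 ≈ 4533.8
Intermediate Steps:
a(o) = 1 - o
P(c) = -c/3
u = -90 (u = -98 - (1 - 1*9) = -98 - (1 - 9) = -98 - 1*(-8) = -98 + 8 = -90)
O(v, J) = 0 (O(v, J) = 0*J = 0)
m = 40804/9 (m = (-⅓*(-2) - 68)² = (⅔ - 68)² = (-202/3)² = 40804/9 ≈ 4533.8)
m - O(-120, u) = 40804/9 - 1*0 = 40804/9 + 0 = 40804/9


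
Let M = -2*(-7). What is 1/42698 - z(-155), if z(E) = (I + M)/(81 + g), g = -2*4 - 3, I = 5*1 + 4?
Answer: -245496/747215 ≈ -0.32855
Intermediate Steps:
M = 14
I = 9 (I = 5 + 4 = 9)
g = -11 (g = -8 - 3 = -11)
z(E) = 23/70 (z(E) = (9 + 14)/(81 - 11) = 23/70)
1/42698 - z(-155) = 1/42698 - 1*23/70 = 1/42698 - 23/70 = -245496/747215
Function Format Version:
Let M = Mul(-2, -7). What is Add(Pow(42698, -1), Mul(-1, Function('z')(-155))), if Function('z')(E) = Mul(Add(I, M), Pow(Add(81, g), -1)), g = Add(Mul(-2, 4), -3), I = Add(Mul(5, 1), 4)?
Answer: Rational(-245496, 747215) ≈ -0.32855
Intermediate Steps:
M = 14
I = 9 (I = Add(5, 4) = 9)
g = -11 (g = Add(-8, -3) = -11)
Function('z')(E) = Rational(23, 70) (Function('z')(E) = Mul(Add(9, 14), Pow(Add(81, -11), -1)) = Mul(23, Pow(70, -1)) = Mul(23, Rational(1, 70)) = Rational(23, 70))
Add(Pow(42698, -1), Mul(-1, Function('z')(-155))) = Add(Pow(42698, -1), Mul(-1, Rational(23, 70))) = Add(Rational(1, 42698), Rational(-23, 70)) = Rational(-245496, 747215)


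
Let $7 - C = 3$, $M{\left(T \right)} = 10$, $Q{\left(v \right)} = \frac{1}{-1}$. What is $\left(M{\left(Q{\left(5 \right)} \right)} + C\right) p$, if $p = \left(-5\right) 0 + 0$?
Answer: $0$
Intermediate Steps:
$Q{\left(v \right)} = -1$
$C = 4$ ($C = 7 - 3 = 4$)
$p = 0$ ($p = 0 + 0 = 0$)
$\left(M{\left(Q{\left(5 \right)} \right)} + C\right) p = \left(10 + 4\right) 0 = 14 \cdot 0 = 0$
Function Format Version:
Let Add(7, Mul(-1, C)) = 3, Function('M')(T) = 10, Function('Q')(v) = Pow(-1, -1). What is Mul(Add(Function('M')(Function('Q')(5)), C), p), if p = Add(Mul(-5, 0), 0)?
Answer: 0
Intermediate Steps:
Function('Q')(v) = -1
C = 4 (C = Add(7, Mul(-1, 3)) = Add(7, -3) = 4)
p = 0 (p = Add(0, 0) = 0)
Mul(Add(Function('M')(Function('Q')(5)), C), p) = Mul(Add(10, 4), 0) = Mul(14, 0) = 0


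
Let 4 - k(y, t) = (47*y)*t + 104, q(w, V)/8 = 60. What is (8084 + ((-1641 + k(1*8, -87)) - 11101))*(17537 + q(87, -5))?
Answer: 503647218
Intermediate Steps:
q(w, V) = 480 (q(w, V) = 8*60 = 480)
k(y, t) = -100 - 47*t*y (k(y, t) = 4 - ((47*y)*t + 104) = 4 - (47*t*y + 104) = 4 - (104 + 47*t*y) = 4 + (-104 - 47*t*y) = -100 - 47*t*y)
(8084 + ((-1641 + k(1*8, -87)) - 11101))*(17537 + q(87, -5)) = (8084 + ((-1641 + (-100 - 47*(-87)*1*8)) - 11101))*(17537 + 480) = (8084 + ((-1641 + (-100 - 47*(-87)*8)) - 11101))*18017 = (8084 + ((-1641 + (-100 + 32712)) - 11101))*18017 = (8084 + ((-1641 + 32612) - 11101))*18017 = (8084 + (30971 - 11101))*18017 = (8084 + 19870)*18017 = 27954*18017 = 503647218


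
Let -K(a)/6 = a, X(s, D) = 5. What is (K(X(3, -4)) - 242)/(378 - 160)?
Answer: -136/109 ≈ -1.2477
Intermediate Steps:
K(a) = -6*a
(K(X(3, -4)) - 242)/(378 - 160) = (-6*5 - 242)/(378 - 160) = (-30 - 242)/218 = -272*1/218 = -136/109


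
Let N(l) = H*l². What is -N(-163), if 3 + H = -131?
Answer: 3560246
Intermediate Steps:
H = -134 (H = -3 - 131 = -134)
N(l) = -134*l²
-N(-163) = -(-134)*(-163)² = -(-134)*26569 = -1*(-3560246) = 3560246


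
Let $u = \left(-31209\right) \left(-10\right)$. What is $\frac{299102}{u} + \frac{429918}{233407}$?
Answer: $\frac{101992804567}{36421995315} \approx 2.8003$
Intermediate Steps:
$u = 312090$
$\frac{299102}{u} + \frac{429918}{233407} = \frac{299102}{312090} + \frac{429918}{233407} = 299102 \cdot \frac{1}{312090} + 429918 \cdot \frac{1}{233407} = \frac{149551}{156045} + \frac{429918}{233407} = \frac{101992804567}{36421995315}$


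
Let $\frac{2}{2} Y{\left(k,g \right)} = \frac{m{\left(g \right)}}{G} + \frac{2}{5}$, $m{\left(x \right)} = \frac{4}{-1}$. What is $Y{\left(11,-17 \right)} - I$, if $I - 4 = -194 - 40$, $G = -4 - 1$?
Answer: $\frac{1156}{5} \approx 231.2$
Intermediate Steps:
$G = -5$
$m{\left(x \right)} = -4$ ($m{\left(x \right)} = 4 \left(-1\right) = -4$)
$I = -230$ ($I = 4 - 234 = -230$)
$Y{\left(k,g \right)} = \frac{6}{5}$ ($Y{\left(k,g \right)} = - \frac{4}{-5} + \frac{2}{5} = \left(-4\right) \left(- \frac{1}{5}\right) + 2 \cdot \frac{1}{5} = \frac{4}{5} + \frac{2}{5} = \frac{6}{5}$)
$Y{\left(11,-17 \right)} - I = \frac{6}{5} - -230 = \frac{6}{5} + 230 = \frac{1156}{5}$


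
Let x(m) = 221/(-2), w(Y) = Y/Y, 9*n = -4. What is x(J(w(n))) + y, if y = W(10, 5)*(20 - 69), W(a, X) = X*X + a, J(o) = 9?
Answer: -3651/2 ≈ -1825.5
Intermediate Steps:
n = -4/9 (n = (⅑)*(-4) = -4/9 ≈ -0.44444)
w(Y) = 1
W(a, X) = a + X² (W(a, X) = X² + a = a + X²)
x(m) = -221/2 (x(m) = 221*(-½) = -221/2)
y = -1715 (y = (10 + 5²)*(20 - 69) = (10 + 25)*(-49) = 35*(-49) = -1715)
x(J(w(n))) + y = -221/2 - 1715 = -3651/2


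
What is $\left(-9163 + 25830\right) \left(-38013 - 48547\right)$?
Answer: $-1442695520$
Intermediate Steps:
$\left(-9163 + 25830\right) \left(-38013 - 48547\right) = 16667 \left(-86560\right) = -1442695520$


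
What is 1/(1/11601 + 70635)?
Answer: 11601/819436636 ≈ 1.4157e-5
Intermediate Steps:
1/(1/11601 + 70635) = 1/(819436636/11601) = 11601/819436636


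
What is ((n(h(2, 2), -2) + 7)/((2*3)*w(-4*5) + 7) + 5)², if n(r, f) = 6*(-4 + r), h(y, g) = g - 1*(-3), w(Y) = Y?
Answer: 304704/12769 ≈ 23.863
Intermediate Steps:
h(y, g) = 3 + g (h(y, g) = g + 3 = 3 + g)
n(r, f) = -24 + 6*r
((n(h(2, 2), -2) + 7)/((2*3)*w(-4*5) + 7) + 5)² = (((-24 + 6*(3 + 2)) + 7)/((2*3)*(-4*5) + 7) + 5)² = (((-24 + 6*5) + 7)/(6*(-20) + 7) + 5)² = (((-24 + 30) + 7)/(-120 + 7) + 5)² = ((6 + 7)/(-113) + 5)² = (13*(-1/113) + 5)² = (-13/113 + 5)² = (552/113)² = 304704/12769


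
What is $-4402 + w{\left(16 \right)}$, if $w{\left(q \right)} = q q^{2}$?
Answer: $-306$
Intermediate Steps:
$w{\left(q \right)} = q^{3}$
$-4402 + w{\left(16 \right)} = -4402 + 16^{3} = -4402 + 4096 = -306$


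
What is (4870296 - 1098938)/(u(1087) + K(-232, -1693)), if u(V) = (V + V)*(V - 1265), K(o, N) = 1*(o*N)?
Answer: 1885679/2902 ≈ 649.79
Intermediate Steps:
K(o, N) = N*o (K(o, N) = 1*(N*o) = N*o)
u(V) = 2*V*(-1265 + V) (u(V) = (2*V)*(-1265 + V) = 2*V*(-1265 + V))
(4870296 - 1098938)/(u(1087) + K(-232, -1693)) = (4870296 - 1098938)/(2*1087*(-1265 + 1087) - 1693*(-232)) = 3771358/(2*1087*(-178) + 392776) = 3771358/(-386972 + 392776) = 3771358/5804 = 3771358*(1/5804) = 1885679/2902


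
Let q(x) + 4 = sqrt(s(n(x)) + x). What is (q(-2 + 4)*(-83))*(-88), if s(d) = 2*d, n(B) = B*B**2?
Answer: -29216 + 21912*sqrt(2) ≈ 1772.2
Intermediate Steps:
n(B) = B**3
q(x) = -4 + sqrt(x + 2*x**3) (q(x) = -4 + sqrt(2*x**3 + x) = -4 + sqrt(x + 2*x**3))
(q(-2 + 4)*(-83))*(-88) = ((-4 + sqrt((-2 + 4) + 2*(-2 + 4)**3))*(-83))*(-88) = ((-4 + sqrt(2 + 2*2**3))*(-83))*(-88) = ((-4 + sqrt(2 + 2*8))*(-83))*(-88) = ((-4 + sqrt(2 + 16))*(-83))*(-88) = ((-4 + sqrt(18))*(-83))*(-88) = ((-4 + 3*sqrt(2))*(-83))*(-88) = (332 - 249*sqrt(2))*(-88) = -29216 + 21912*sqrt(2)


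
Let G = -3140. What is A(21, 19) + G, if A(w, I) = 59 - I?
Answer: -3100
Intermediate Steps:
A(21, 19) + G = (59 - 1*19) - 3140 = (59 - 19) - 3140 = 40 - 3140 = -3100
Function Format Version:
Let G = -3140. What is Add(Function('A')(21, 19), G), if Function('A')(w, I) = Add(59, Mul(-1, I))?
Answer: -3100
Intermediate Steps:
Add(Function('A')(21, 19), G) = Add(Add(59, Mul(-1, 19)), -3140) = Add(Add(59, -19), -3140) = Add(40, -3140) = -3100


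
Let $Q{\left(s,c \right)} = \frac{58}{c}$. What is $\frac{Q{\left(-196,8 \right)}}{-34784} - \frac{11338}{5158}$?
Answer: $- \frac{788836775}{358831744} \approx -2.1983$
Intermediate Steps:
$\frac{Q{\left(-196,8 \right)}}{-34784} - \frac{11338}{5158} = \frac{58 \cdot \frac{1}{8}}{-34784} - \frac{11338}{5158} = 58 \cdot \frac{1}{8} \left(- \frac{1}{34784}\right) - \frac{5669}{2579} = \frac{29}{4} \left(- \frac{1}{34784}\right) - \frac{5669}{2579} = - \frac{29}{139136} - \frac{5669}{2579} = - \frac{788836775}{358831744}$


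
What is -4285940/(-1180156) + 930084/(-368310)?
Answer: 20037931179/18110969015 ≈ 1.1064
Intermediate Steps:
-4285940/(-1180156) + 930084/(-368310) = -4285940*(-1/1180156) + 930084*(-1/368310) = 1071485/295039 - 155014/61385 = 20037931179/18110969015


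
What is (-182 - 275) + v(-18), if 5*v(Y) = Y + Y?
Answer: -2321/5 ≈ -464.20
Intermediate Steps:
v(Y) = 2*Y/5 (v(Y) = (Y + Y)/5 = (2*Y)/5 = 2*Y/5)
(-182 - 275) + v(-18) = (-182 - 275) + (2/5)*(-18) = -457 - 36/5 = -2321/5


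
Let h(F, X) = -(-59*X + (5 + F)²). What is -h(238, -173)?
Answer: 69256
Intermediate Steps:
h(F, X) = -(5 + F)² + 59*X (h(F, X) = -((5 + F)² - 59*X) = -(5 + F)² + 59*X)
-h(238, -173) = -(-(5 + 238)² + 59*(-173)) = -(-1*243² - 10207) = -(-1*59049 - 10207) = -(-59049 - 10207) = -1*(-69256) = 69256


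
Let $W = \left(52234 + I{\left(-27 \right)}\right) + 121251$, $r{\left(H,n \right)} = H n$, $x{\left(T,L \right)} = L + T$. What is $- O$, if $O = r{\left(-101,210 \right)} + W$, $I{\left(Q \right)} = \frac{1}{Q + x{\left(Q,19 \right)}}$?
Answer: $- \frac{5329624}{35} \approx -1.5228 \cdot 10^{5}$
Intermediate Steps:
$I{\left(Q \right)} = \frac{1}{19 + 2 Q}$ ($I{\left(Q \right)} = \frac{1}{Q + \left(19 + Q\right)} = \frac{1}{19 + 2 Q}$)
$W = \frac{6071974}{35}$ ($W = \left(52234 + \frac{1}{19 + 2 \left(-27\right)}\right) + 121251 = \left(52234 + \frac{1}{19 - 54}\right) + 121251 = \left(52234 + \frac{1}{-35}\right) + 121251 = \left(52234 - \frac{1}{35}\right) + 121251 = \frac{1828189}{35} + 121251 = \frac{6071974}{35} \approx 1.7349 \cdot 10^{5}$)
$O = \frac{5329624}{35}$ ($O = \left(-101\right) 210 + \frac{6071974}{35} = -21210 + \frac{6071974}{35} = \frac{5329624}{35} \approx 1.5228 \cdot 10^{5}$)
$- O = \left(-1\right) \frac{5329624}{35} = - \frac{5329624}{35}$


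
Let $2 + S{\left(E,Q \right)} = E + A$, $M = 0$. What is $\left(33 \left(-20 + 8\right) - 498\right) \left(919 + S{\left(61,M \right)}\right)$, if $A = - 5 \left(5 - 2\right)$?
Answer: $-860922$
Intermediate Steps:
$A = -15$ ($A = \left(-5\right) 3 = -15$)
$S{\left(E,Q \right)} = -17 + E$ ($S{\left(E,Q \right)} = -2 + \left(E - 15\right) = -2 + \left(-15 + E\right) = -17 + E$)
$\left(33 \left(-20 + 8\right) - 498\right) \left(919 + S{\left(61,M \right)}\right) = \left(33 \left(-20 + 8\right) - 498\right) \left(919 + \left(-17 + 61\right)\right) = \left(33 \left(-12\right) - 498\right) \left(919 + 44\right) = \left(-396 - 498\right) 963 = \left(-894\right) 963 = -860922$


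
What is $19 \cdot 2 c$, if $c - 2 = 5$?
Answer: $266$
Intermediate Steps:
$c = 7$ ($c = 2 + 5 = 7$)
$19 \cdot 2 c = 19 \cdot 2 \cdot 7 = 38 \cdot 7 = 266$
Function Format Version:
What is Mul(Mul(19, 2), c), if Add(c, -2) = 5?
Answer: 266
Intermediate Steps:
c = 7 (c = Add(2, 5) = 7)
Mul(Mul(19, 2), c) = Mul(Mul(19, 2), 7) = Mul(38, 7) = 266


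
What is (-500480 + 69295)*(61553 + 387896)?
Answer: -193795667065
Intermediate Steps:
(-500480 + 69295)*(61553 + 387896) = -431185*449449 = -193795667065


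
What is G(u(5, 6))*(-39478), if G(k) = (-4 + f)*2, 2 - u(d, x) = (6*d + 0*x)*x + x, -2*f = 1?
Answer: 355302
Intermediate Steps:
f = -½ (f = -½*1 = -½ ≈ -0.50000)
u(d, x) = 2 - x - 6*d*x (u(d, x) = 2 - ((6*d + 0*x)*x + x) = 2 - ((6*d + 0)*x + x) = 2 - ((6*d)*x + x) = 2 - (6*d*x + x) = 2 - (x + 6*d*x) = 2 + (-x - 6*d*x) = 2 - x - 6*d*x)
G(k) = -9 (G(k) = (-4 - ½)*2 = -9/2*2 = -9)
G(u(5, 6))*(-39478) = -9*(-39478) = 355302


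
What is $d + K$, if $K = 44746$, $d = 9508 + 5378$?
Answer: $59632$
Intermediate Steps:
$d = 14886$
$d + K = 14886 + 44746 = 59632$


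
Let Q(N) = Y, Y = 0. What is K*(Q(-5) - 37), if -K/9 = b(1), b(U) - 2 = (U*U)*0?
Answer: 666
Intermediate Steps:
Q(N) = 0
b(U) = 2 (b(U) = 2 + (U*U)*0 = 2 + U**2*0 = 2 + 0 = 2)
K = -18 (K = -9*2 = -18)
K*(Q(-5) - 37) = -18*(0 - 37) = -18*(-37) = 666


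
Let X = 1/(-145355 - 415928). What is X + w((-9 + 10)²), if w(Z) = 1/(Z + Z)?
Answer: 561281/1122566 ≈ 0.50000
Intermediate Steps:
w(Z) = 1/(2*Z)
X = -1/561283 (X = 1/(-561283) = -1/561283 ≈ -1.7816e-6)
X + w((-9 + 10)²) = -1/561283 + 1/(2*((-9 + 10)²)) = -1/561283 + 1/(2*(1²)) = -1/561283 + (½)/1 = -1/561283 + (½)*1 = -1/561283 + ½ = 561281/1122566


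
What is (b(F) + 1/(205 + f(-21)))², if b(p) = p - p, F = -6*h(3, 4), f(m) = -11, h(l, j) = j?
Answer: 1/37636 ≈ 2.6570e-5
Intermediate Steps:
F = -24 (F = -6*4 = -24)
b(p) = 0
(b(F) + 1/(205 + f(-21)))² = (0 + 1/(205 - 11))² = (0 + 1/194)² = (1/194)² = 1/37636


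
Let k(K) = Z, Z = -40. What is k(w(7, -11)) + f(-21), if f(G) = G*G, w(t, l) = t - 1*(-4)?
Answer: 401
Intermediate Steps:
w(t, l) = 4 + t (w(t, l) = t + 4 = 4 + t)
f(G) = G**2
k(K) = -40
k(w(7, -11)) + f(-21) = -40 + (-21)**2 = -40 + 441 = 401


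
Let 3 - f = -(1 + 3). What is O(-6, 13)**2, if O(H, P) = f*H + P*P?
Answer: 16129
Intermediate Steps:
f = 7 (f = 3 - (-1)*(1 + 3) = 3 - (-1)*4 = 3 - 1*(-4) = 3 + 4 = 7)
O(H, P) = P**2 + 7*H (O(H, P) = 7*H + P*P = 7*H + P**2 = P**2 + 7*H)
O(-6, 13)**2 = (13**2 + 7*(-6))**2 = (169 - 42)**2 = 127**2 = 16129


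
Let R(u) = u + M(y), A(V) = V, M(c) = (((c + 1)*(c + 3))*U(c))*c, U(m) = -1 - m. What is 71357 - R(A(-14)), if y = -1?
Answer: 71371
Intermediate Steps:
M(c) = c*(1 + c)*(-1 - c)*(3 + c) (M(c) = (((c + 1)*(c + 3))*(-1 - c))*c = (((1 + c)*(3 + c))*(-1 - c))*c = ((1 + c)*(-1 - c)*(3 + c))*c = c*(1 + c)*(-1 - c)*(3 + c))
R(u) = u (R(u) = u - 1*(-1)*(1 - 1)*(3 + (-1)² + 4*(-1)) = u - 1*(-1)*0*(3 + 1 - 4) = u - 1*(-1)*0*0 = u + 0 = u)
71357 - R(A(-14)) = 71357 - 1*(-14) = 71357 + 14 = 71371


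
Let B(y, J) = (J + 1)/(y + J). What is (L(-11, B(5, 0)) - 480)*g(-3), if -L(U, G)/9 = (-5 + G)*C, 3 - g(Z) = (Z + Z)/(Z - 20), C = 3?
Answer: -110376/115 ≈ -959.79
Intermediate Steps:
B(y, J) = (1 + J)/(J + y)
g(Z) = 3 - 2*Z/(-20 + Z) (g(Z) = 3 - (Z + Z)/(Z - 20) = 3 - 2*Z/(-20 + Z))
L(U, G) = 135 - 27*G (L(U, G) = -9*(-5 + G)*3 = -9*(-15 + 3*G) = 135 - 27*G)
(L(-11, B(5, 0)) - 480)*g(-3) = ((135 - 27*(1 + 0)/(0 + 5)) - 480)*((-60 - 3)/(-20 - 3)) = ((135 - 27/5) - 480)*(-63/(-23)) = ((135 - 27/5) - 480)*(-1/23*(-63)) = ((135 - 27*⅕) - 480)*(63/23) = ((135 - 27/5) - 480)*(63/23) = (648/5 - 480)*(63/23) = -1752/5*63/23 = -110376/115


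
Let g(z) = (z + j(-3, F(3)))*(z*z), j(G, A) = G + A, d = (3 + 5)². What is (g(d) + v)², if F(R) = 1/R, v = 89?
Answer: 568411952761/9 ≈ 6.3157e+10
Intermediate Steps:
d = 64 (d = 8² = 64)
j(G, A) = A + G
g(z) = z²*(-8/3 + z) (g(z) = (z + (1/3 - 3))*(z*z) = (z + (⅓ - 3))*z² = (z - 8/3)*z² = (-8/3 + z)*z² = z²*(-8/3 + z))
(g(d) + v)² = (64²*(-8/3 + 64) + 89)² = (4096*(184/3) + 89)² = (753664/3 + 89)² = (753931/3)² = 568411952761/9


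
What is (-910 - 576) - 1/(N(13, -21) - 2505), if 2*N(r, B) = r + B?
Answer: -3728373/2509 ≈ -1486.0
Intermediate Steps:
N(r, B) = B/2 + r/2 (N(r, B) = (r + B)/2 = (B + r)/2 = B/2 + r/2)
(-910 - 576) - 1/(N(13, -21) - 2505) = (-910 - 576) - 1/(((1/2)*(-21) + (1/2)*13) - 2505) = -1486 - 1/((-21/2 + 13/2) - 2505) = -1486 - 1/(-4 - 2505) = -1486 - 1/(-2509) = -1486 - 1*(-1/2509) = -1486 + 1/2509 = -3728373/2509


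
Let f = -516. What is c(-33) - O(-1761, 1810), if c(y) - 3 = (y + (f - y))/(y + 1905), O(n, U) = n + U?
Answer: -7219/156 ≈ -46.276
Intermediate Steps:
O(n, U) = U + n
c(y) = 3 - 516/(1905 + y) (c(y) = 3 + (y + (-516 - y))/(y + 1905) = 3 - 516/(1905 + y))
c(-33) - O(-1761, 1810) = 3*(1733 - 33)/(1905 - 33) - (1810 - 1761) = 3*1700/1872 - 1*49 = 3*(1/1872)*1700 - 49 = 425/156 - 49 = -7219/156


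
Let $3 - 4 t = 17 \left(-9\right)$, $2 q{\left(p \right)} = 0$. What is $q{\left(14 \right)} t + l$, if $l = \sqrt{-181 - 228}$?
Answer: $i \sqrt{409} \approx 20.224 i$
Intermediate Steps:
$q{\left(p \right)} = 0$ ($q{\left(p \right)} = \frac{1}{2} \cdot 0 = 0$)
$l = i \sqrt{409}$ ($l = \sqrt{-409} = i \sqrt{409} \approx 20.224 i$)
$t = 39$ ($t = \frac{3}{4} - \frac{17 \left(-9\right)}{4} = \frac{3}{4} - - \frac{153}{4} = \frac{3}{4} + \frac{153}{4} = 39$)
$q{\left(14 \right)} t + l = 0 \cdot 39 + i \sqrt{409} = 0 + i \sqrt{409} = i \sqrt{409}$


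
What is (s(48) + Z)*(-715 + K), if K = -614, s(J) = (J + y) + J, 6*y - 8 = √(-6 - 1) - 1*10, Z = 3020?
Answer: -4140721 - 443*I*√7/2 ≈ -4.1407e+6 - 586.03*I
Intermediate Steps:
y = -⅓ + I*√7/6 (y = 4/3 + (√(-6 - 1) - 1*10)/6 = 4/3 + (√(-7) - 10)/6 = 4/3 + (I*√7 - 10)/6 = 4/3 + (-10 + I*√7)/6 = 4/3 + (-5/3 + I*√7/6) = -⅓ + I*√7/6 ≈ -0.33333 + 0.44096*I)
s(J) = -⅓ + 2*J + I*√7/6 (s(J) = (J + (-⅓ + I*√7/6)) + J = (-⅓ + J + I*√7/6) + J = -⅓ + 2*J + I*√7/6)
(s(48) + Z)*(-715 + K) = ((-⅓ + 2*48 + I*√7/6) + 3020)*(-715 - 614) = ((-⅓ + 96 + I*√7/6) + 3020)*(-1329) = ((287/3 + I*√7/6) + 3020)*(-1329) = (9347/3 + I*√7/6)*(-1329) = -4140721 - 443*I*√7/2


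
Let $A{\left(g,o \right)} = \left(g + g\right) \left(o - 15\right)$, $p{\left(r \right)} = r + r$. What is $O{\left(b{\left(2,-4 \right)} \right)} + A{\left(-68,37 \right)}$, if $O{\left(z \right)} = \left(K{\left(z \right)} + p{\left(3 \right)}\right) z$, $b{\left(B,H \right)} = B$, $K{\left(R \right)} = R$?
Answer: $-2976$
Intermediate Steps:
$p{\left(r \right)} = 2 r$
$A{\left(g,o \right)} = 2 g \left(-15 + o\right)$
$O{\left(z \right)} = z \left(6 + z\right)$ ($O{\left(z \right)} = \left(z + 2 \cdot 3\right) z = \left(z + 6\right) z = \left(6 + z\right) z = z \left(6 + z\right)$)
$O{\left(b{\left(2,-4 \right)} \right)} + A{\left(-68,37 \right)} = 2 \left(6 + 2\right) + 2 \left(-68\right) \left(-15 + 37\right) = 2 \cdot 8 + 2 \left(-68\right) 22 = 16 - 2992 = -2976$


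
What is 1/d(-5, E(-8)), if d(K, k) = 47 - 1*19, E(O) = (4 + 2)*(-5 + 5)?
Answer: 1/28 ≈ 0.035714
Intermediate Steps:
E(O) = 0 (E(O) = 6*0 = 0)
d(K, k) = 28 (d(K, k) = 47 - 19 = 28)
1/d(-5, E(-8)) = 1/28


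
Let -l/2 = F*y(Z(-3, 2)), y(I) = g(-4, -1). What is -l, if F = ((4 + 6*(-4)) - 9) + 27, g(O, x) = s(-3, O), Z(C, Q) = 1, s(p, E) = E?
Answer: 16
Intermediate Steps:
g(O, x) = O
y(I) = -4
F = -2 (F = ((4 - 24) - 9) + 27 = (-20 - 9) + 27 = -29 + 27 = -2)
l = -16 (l = -(-4)*(-4) = -2*8 = -16)
-l = -1*(-16) = 16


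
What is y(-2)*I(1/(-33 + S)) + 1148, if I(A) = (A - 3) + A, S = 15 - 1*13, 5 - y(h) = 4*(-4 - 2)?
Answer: 32833/31 ≈ 1059.1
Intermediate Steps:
y(h) = 29 (y(h) = 5 - 4*(-4 - 2) = 5 - 4*(-6) = 5 - 1*(-24) = 5 + 24 = 29)
S = 2 (S = 15 - 13 = 2)
I(A) = -3 + 2*A (I(A) = (-3 + A) + A = -3 + 2*A)
y(-2)*I(1/(-33 + S)) + 1148 = 29*(-3 + 2/(-33 + 2)) + 1148 = 29*(-3 + 2/(-31)) + 1148 = 29*(-3 + 2*(-1/31)) + 1148 = 29*(-3 - 2/31) + 1148 = 29*(-95/31) + 1148 = -2755/31 + 1148 = 32833/31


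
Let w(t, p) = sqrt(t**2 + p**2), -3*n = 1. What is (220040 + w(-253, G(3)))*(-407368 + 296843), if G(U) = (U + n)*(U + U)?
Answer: -24319921000 - 110525*sqrt(64265) ≈ -2.4348e+10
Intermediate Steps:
n = -1/3 (n = -1/3*1 = -1/3 ≈ -0.33333)
G(U) = 2*U*(-1/3 + U) (G(U) = (U - 1/3)*(U + U) = (-1/3 + U)*(2*U) = 2*U*(-1/3 + U))
w(t, p) = sqrt(p**2 + t**2)
(220040 + w(-253, G(3)))*(-407368 + 296843) = (220040 + sqrt(((2/3)*3*(-1 + 3*3))**2 + (-253)**2))*(-407368 + 296843) = (220040 + sqrt(((2/3)*3*(-1 + 9))**2 + 64009))*(-110525) = (220040 + sqrt(((2/3)*3*8)**2 + 64009))*(-110525) = (220040 + sqrt(16**2 + 64009))*(-110525) = (220040 + sqrt(256 + 64009))*(-110525) = (220040 + sqrt(64265))*(-110525) = -24319921000 - 110525*sqrt(64265)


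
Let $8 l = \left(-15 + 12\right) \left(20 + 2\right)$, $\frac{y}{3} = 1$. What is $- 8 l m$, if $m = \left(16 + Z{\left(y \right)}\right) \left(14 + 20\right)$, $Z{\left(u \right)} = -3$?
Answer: $29172$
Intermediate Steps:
$y = 3$ ($y = 3 \cdot 1 = 3$)
$l = - \frac{33}{4}$ ($l = \frac{\left(-15 + 12\right) \left(20 + 2\right)}{8} = \frac{\left(-3\right) 22}{8} = \frac{1}{8} \left(-66\right) = - \frac{33}{4} \approx -8.25$)
$m = 442$ ($m = \left(16 - 3\right) \left(14 + 20\right) = 13 \cdot 34 = 442$)
$- 8 l m = \left(-8\right) \left(- \frac{33}{4}\right) 442 = 66 \cdot 442 = 29172$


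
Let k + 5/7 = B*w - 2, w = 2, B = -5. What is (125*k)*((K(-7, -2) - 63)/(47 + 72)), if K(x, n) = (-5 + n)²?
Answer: 22250/119 ≈ 186.97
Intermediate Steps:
k = -89/7 (k = -5/7 + (-5*2 - 2) = -5/7 + (-10 - 2) = -5/7 - 12 = -89/7 ≈ -12.714)
(125*k)*((K(-7, -2) - 63)/(47 + 72)) = (125*(-89/7))*(((-5 - 2)² - 63)/(47 + 72)) = -11125*((-7)² - 63)/(7*119) = -11125*(49 - 63)/(7*119) = -(-22250)/119 = -11125/7*(-2/17) = 22250/119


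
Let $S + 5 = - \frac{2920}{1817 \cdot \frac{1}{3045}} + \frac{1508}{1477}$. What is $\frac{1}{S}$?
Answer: $- \frac{2683709}{13143276309} \approx -0.00020419$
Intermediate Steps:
$S = - \frac{13143276309}{2683709}$ ($S = -5 + \left(- \frac{2920}{1817 \cdot \frac{1}{3045}} + \frac{1508}{1477}\right) = -5 + \left(- \frac{2920}{1817 \cdot \frac{1}{3045}} + 1508 \cdot \frac{1}{1477}\right) = -5 + \left(- \frac{2920}{\frac{1817}{3045}} + \frac{1508}{1477}\right) = -5 + \left(\left(-2920\right) \frac{3045}{1817} + \frac{1508}{1477}\right) = -5 + \left(- \frac{8891400}{1817} + \frac{1508}{1477}\right) = -5 - \frac{13129857764}{2683709} = - \frac{13143276309}{2683709} \approx -4897.4$)
$\frac{1}{S} = \frac{1}{- \frac{13143276309}{2683709}} = - \frac{2683709}{13143276309}$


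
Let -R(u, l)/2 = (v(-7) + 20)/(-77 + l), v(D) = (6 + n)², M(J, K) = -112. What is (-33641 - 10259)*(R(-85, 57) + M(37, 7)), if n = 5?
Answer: 4297810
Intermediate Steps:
v(D) = 121 (v(D) = (6 + 5)² = 11² = 121)
R(u, l) = -282/(-77 + l) (R(u, l) = -2*(121 + 20)/(-77 + l) = -282/(-77 + l))
(-33641 - 10259)*(R(-85, 57) + M(37, 7)) = (-33641 - 10259)*(-282/(-77 + 57) - 112) = -43900*(-282/(-20) - 112) = -43900*(-282*(-1/20) - 112) = -43900*(141/10 - 112) = -43900*(-979/10) = 4297810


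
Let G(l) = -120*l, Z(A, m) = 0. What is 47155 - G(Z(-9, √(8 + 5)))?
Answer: 47155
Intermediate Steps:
47155 - G(Z(-9, √(8 + 5))) = 47155 - (-120)*0 = 47155 - 1*0 = 47155 + 0 = 47155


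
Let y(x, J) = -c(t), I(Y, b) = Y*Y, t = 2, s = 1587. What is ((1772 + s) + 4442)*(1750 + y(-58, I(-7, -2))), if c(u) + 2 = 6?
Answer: 13620546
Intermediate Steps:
c(u) = 4 (c(u) = -2 + 6 = 4)
I(Y, b) = Y**2
y(x, J) = -4 (y(x, J) = -1*4 = -4)
((1772 + s) + 4442)*(1750 + y(-58, I(-7, -2))) = ((1772 + 1587) + 4442)*(1750 - 4) = (3359 + 4442)*1746 = 7801*1746 = 13620546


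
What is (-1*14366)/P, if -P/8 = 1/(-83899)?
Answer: -602646517/4 ≈ -1.5066e+8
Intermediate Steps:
P = 8/83899 (P = -8/(-83899) = -8*(-1/83899) = 8/83899 ≈ 9.5353e-5)
(-1*14366)/P = (-1*14366)/(8/83899) = -14366*83899/8 = -602646517/4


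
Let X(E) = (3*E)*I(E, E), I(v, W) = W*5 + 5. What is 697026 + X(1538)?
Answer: 36201756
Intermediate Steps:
I(v, W) = 5 + 5*W (I(v, W) = 5*W + 5 = 5 + 5*W)
X(E) = 3*E*(5 + 5*E) (X(E) = (3*E)*(5 + 5*E) = 3*E*(5 + 5*E))
697026 + X(1538) = 697026 + 15*1538*(1 + 1538) = 697026 + 15*1538*1539 = 697026 + 35504730 = 36201756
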